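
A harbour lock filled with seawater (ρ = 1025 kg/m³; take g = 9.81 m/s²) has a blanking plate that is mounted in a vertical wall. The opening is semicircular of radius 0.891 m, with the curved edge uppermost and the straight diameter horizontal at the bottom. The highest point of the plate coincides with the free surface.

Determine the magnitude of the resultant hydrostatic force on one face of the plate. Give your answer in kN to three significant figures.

F ≈ 6.43 kN

γ = ρg = 1025 × 9.81 / 1000 = 10.05525 kN/m³.
The centroid lies 4r/(3π) = 0.378152 m above the diameter, so r − 4r/(3π) = 0.891 − 0.378152 = 0.512848 m below the topmost point, so the centroid depth is h_c = 0.512848 m.
A = πr²/2 = π × 0.891²/2 = 1.24703 m².
Resultant F = γ·h_c·A = 10.05525 × 0.512848 × 1.24703 = 6.4307 kN.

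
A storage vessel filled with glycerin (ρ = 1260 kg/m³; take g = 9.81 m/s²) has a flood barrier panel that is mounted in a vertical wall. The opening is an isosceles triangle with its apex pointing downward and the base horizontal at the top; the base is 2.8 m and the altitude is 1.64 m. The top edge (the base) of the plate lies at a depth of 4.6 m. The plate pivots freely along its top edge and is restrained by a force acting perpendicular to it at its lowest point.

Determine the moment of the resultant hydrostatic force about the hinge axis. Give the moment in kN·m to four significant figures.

M ≈ 84.09 kN·m

γ = ρg = 1260 × 9.81 / 1000 = 12.3606 kN/m³.
With the apex down, the centroid sits h/3 = 1.64/3 = 0.546667 m below the base (the top edge), so the centroid depth is h_c = 4.6 + 0.546667 = 5.14667 m.
A = ½ × 2.8 × 1.64 = 2.296 m².
Resultant F = γ·h_c·A = 12.3606 × 5.14667 × 2.296 = 146.062 kN.
I_c = b·h³/36 = 2.8 × 1.64³/36 = 0.343073 m⁴.
Centre of pressure: y_p = y_c + I_c/(y_c·A) = 5.14667 + 0.343073/(5.14667 × 2.296) = 5.14667 + 0.0290328 = 5.1757 m along the plane.
The resultant acts 0.546667 + 0.0290328 = 0.5757 m (along the plate) below the hinge at the top edge, so the moment about the hinge is M = F × 0.5757 = 146.062 × 0.5757 = 84.0879 kN·m.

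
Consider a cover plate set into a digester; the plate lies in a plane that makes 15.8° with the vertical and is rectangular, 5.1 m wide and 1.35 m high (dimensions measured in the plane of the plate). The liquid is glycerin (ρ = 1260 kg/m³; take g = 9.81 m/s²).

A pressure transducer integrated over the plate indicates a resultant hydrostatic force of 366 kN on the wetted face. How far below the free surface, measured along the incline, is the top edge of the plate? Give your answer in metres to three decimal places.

y_top ≈ 3.795 m

γ = ρg = 1260 × 9.81 / 1000 = 12.3606 kN/m³.
A = 5.1 × 1.35 = 6.885 m².
From F = γ·h_c·A, the centroid depth is h_c = 366/(12.3606 × 6.885) = 4.30068 m.
The plate makes 15.8° with the vertical, i.e. θ = 90° − 15.8° = 74.2° to the horizontal. Measuring y along the incline from the free-surface line, vertical depth h = y·sinθ with sinθ = 0.962218.
Along the incline, y_c = h_c/sinθ = 4.30068/0.962218 = 4.46955 m.
The centroid lies 1.35/2 = 0.675 m below the top edge, so the top edge sits at y_top = 4.46955 − 0.675 = 3.79455 m along the incline.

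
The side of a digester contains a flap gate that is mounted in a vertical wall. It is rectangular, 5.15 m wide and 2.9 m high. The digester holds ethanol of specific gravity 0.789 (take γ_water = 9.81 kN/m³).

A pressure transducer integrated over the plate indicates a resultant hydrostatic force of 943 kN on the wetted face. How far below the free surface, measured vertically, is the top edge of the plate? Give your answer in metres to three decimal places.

d_top ≈ 6.708 m

γ = 0.789 × 9.81 = 7.74009 kN/m³.
A = 5.15 × 2.9 = 14.935 m².
From F = γ·h_c·A, the centroid depth is h_c = 943/(7.74009 × 14.935) = 8.15756 m.
The centroid lies 2.9/2 = 1.45 m below the top edge, so the top edge sits at h_top = 8.15756 − 1.45 = 6.70756 m below the surface.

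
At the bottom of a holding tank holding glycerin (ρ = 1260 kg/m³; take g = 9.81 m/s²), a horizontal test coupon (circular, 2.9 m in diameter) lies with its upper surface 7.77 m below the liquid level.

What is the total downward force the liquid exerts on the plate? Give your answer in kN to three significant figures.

γ = ρg = 1260 × 9.81 / 1000 = 12.3606 kN/m³.
The plate is horizontal, so pressure is uniform at p = γ·h = 12.3606 × 7.77 = 96.0419 kN/m².
A = π(1.45)² = 6.6052 m².
F = p·A = 96.0419 × 6.6052 = 634.376 kN.

F ≈ 634 kN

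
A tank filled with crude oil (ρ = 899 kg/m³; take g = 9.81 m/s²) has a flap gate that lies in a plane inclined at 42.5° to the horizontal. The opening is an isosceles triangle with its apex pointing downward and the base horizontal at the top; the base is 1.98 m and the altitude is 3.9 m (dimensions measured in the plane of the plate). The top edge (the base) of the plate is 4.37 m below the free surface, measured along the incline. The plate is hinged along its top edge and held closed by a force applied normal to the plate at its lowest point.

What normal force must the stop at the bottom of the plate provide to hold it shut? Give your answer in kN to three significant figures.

γ = ρg = 899 × 9.81 / 1000 = 8.81919 kN/m³.
Let θ = 42.5° be the plate's angle to the horizontal; measure y along the incline from where the plane meets the free surface. Vertical depth h = y·sinθ with sinθ = 0.675590.
With the apex down, the centroid sits h/3 = 3.9/3 = 1.3 m below the base (the top edge), so y_c = 4.37 + 1.3 = 5.67 m and h_c = 5.67 × 0.675590 = 3.8306 m.
A = ½ × 1.98 × 3.9 = 3.861 m².
Resultant F = γ·h_c·A = 8.81919 × 3.8306 × 3.861 = 130.435 kN.
I_c = b·h³/36 = 1.98 × 3.9³/36 = 3.26254 m⁴.
Centre of pressure: y_p = y_c + I_c/(y_c·A) = 5.67 + 3.26254/(5.67 × 3.861) = 5.67 + 0.14903 = 5.81903 m along the plane.
The resultant acts 1.3 + 0.14903 = 1.44903 m (along the plate) below the hinge at the top edge, so the moment about the hinge is M = F × 1.44903 = 130.435 × 1.44903 = 189.004 kN·m.
A normal force at the bottom, 3.9 m from the hinge, must supply this moment: P = 189.004/3.9 = 48.4626 kN.

P ≈ 48.5 kN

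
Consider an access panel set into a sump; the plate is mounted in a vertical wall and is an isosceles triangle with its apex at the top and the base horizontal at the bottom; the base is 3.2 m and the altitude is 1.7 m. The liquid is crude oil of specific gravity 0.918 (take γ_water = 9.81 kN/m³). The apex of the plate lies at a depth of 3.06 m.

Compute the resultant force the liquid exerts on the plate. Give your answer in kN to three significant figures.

γ = 0.918 × 9.81 = 9.00558 kN/m³.
With the apex up, the centroid sits 2h/3 = 2 × 1.7/3 = 1.13333 m below the apex, so the centroid depth is h_c = 3.06 + 1.13333 = 4.19333 m.
A = ½ × 3.2 × 1.7 = 2.72 m².
Resultant F = γ·h_c·A = 9.00558 × 4.19333 × 2.72 = 102.716 kN.

F ≈ 103 kN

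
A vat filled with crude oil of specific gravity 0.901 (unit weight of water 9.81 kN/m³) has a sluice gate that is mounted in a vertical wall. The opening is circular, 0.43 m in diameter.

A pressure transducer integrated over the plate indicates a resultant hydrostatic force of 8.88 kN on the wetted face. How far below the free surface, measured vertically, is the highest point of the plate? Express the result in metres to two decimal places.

d_top ≈ 6.70 m

γ = 0.901 × 9.81 = 8.83881 kN/m³.
A = π(0.215)² = 0.14522 m².
From F = γ·h_c·A, the centroid depth is h_c = 8.88/(8.83881 × 0.14522) = 6.91819 m.
The centroid is at the centre, 0.215 m below the top of the plate, so the highest point sits at h_top = 6.91819 − 0.215 = 6.70319 m below the surface.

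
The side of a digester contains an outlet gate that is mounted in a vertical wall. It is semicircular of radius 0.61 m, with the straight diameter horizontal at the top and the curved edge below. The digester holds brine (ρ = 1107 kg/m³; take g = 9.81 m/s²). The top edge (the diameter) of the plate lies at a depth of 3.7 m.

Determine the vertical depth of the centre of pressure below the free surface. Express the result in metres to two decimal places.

h_p = 3.97 m

γ = ρg = 1107 × 9.81 / 1000 = 10.85967 kN/m³.
The centroid of a semicircle lies 4r/(3π) = 0.258892 m from the diameter, here below the top edge, so the centroid depth is h_c = 3.7 + 0.258892 = 3.95889 m.
A = πr²/2 = π × 0.61²/2 = 0.584493 m².
Resultant F = γ·h_c·A = 10.85967 × 3.95889 × 0.584493 = 25.1287 kN.
I_c = (π/8 − 8/(9π))·r⁴ = 0.109757 × 0.61⁴ = 0.0151968 m⁴.
Centre of pressure: y_p = y_c + I_c/(y_c·A) = 3.95889 + 0.0151968/(3.95889 × 0.584493) = 3.95889 + 0.00656749 = 3.96546 m along the plane.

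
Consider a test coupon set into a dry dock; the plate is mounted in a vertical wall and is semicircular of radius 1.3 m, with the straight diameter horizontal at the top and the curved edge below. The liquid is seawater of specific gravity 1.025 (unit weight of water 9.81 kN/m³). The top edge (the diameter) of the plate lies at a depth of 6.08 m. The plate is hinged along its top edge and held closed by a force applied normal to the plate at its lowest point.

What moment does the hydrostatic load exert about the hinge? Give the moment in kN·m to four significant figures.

γ = 1.025 × 9.81 = 10.05525 kN/m³.
The centroid of a semicircle lies 4r/(3π) = 0.551737 m from the diameter, here below the top edge, so the centroid depth is h_c = 6.08 + 0.551737 = 6.63174 m.
A = πr²/2 = π × 1.3²/2 = 2.65465 m².
Resultant F = γ·h_c·A = 10.05525 × 6.63174 × 2.65465 = 177.022 kN.
I_c = (π/8 − 8/(9π))·r⁴ = 0.109757 × 1.3⁴ = 0.313477 m⁴.
Centre of pressure: y_p = y_c + I_c/(y_c·A) = 6.63174 + 0.313477/(6.63174 × 2.65465) = 6.63174 + 0.0178062 = 6.64955 m along the plane.
The resultant acts 0.551737 + 0.0178062 = 0.569543 m (along the plate) below the hinge at the top edge, so the moment about the hinge is M = F × 0.569543 = 177.022 × 0.569543 = 100.822 kN·m.

M ≈ 100.8 kN·m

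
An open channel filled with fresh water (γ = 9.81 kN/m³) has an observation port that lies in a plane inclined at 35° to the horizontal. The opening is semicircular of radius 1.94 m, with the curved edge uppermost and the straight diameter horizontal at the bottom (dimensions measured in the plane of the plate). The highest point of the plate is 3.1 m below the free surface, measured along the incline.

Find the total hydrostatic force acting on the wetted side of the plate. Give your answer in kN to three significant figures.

F ≈ 140 kN

γ = 9.81 kN/m³.
Let θ = 35° be the plate's angle to the horizontal; measure y along the incline from where the plane meets the free surface. Vertical depth h = y·sinθ with sinθ = 0.573576.
The centroid lies 4r/(3π) = 0.823362 m above the diameter, so r − 4r/(3π) = 1.94 − 0.823362 = 1.11664 m below the topmost point, so y_c = 3.1 + 1.11664 = 4.21664 m and h_c = 4.21664 × 0.573576 = 2.41856 m.
A = πr²/2 = π × 1.94²/2 = 5.91185 m².
Resultant F = γ·h_c·A = 9.81 × 2.41856 × 5.91185 = 140.265 kN.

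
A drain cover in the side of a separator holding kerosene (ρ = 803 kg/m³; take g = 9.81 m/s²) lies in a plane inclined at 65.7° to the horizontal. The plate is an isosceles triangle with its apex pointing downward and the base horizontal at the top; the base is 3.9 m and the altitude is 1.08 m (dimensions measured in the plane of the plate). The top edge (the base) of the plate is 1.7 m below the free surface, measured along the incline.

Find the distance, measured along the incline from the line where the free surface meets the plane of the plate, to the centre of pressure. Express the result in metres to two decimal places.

y_p = 2.09 m

γ = ρg = 803 × 9.81 / 1000 = 7.87743 kN/m³.
Let θ = 65.7° be the plate's angle to the horizontal; measure y along the incline from where the plane meets the free surface. Vertical depth h = y·sinθ with sinθ = 0.911403.
With the apex down, the centroid sits h/3 = 1.08/3 = 0.36 m below the base (the top edge), so y_c = 1.7 + 0.36 = 2.06 m and h_c = 2.06 × 0.911403 = 1.87749 m.
A = ½ × 3.9 × 1.08 = 2.106 m².
Resultant F = γ·h_c·A = 7.87743 × 1.87749 × 2.106 = 31.1473 kN.
I_c = b·h³/36 = 3.9 × 1.08³/36 = 0.136469 m⁴.
Centre of pressure: y_p = y_c + I_c/(y_c·A) = 2.06 + 0.136469/(2.06 × 2.106) = 2.06 + 0.0314564 = 2.09146 m along the plane.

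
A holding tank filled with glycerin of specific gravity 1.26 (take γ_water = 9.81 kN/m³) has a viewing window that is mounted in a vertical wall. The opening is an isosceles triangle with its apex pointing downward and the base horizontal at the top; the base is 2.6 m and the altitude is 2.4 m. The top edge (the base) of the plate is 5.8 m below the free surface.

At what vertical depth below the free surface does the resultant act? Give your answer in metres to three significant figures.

γ = 1.26 × 9.81 = 12.3606 kN/m³.
With the apex down, the centroid sits h/3 = 2.4/3 = 0.8 m below the base (the top edge), so the centroid depth is h_c = 5.8 + 0.8 = 6.6 m.
A = ½ × 2.6 × 2.4 = 3.12 m².
Resultant F = γ·h_c·A = 12.3606 × 6.6 × 3.12 = 254.529 kN.
I_c = b·h³/36 = 2.6 × 2.4³/36 = 0.9984 m⁴.
Centre of pressure: y_p = y_c + I_c/(y_c·A) = 6.6 + 0.9984/(6.6 × 3.12) = 6.6 + 0.0484848 = 6.64848 m along the plane.

h_p = 6.65 m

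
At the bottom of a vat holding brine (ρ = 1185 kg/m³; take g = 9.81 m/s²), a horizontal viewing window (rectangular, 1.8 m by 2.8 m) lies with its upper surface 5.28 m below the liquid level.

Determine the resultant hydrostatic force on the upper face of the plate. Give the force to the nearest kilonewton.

γ = ρg = 1185 × 9.81 / 1000 = 11.62485 kN/m³.
The plate is horizontal, so pressure is uniform at p = γ·h = 11.62485 × 5.28 = 61.3792 kN/m².
A = 1.8 × 2.8 = 5.04 m².
F = p·A = 61.3792 × 5.04 = 309.351 kN.

F ≈ 309 kN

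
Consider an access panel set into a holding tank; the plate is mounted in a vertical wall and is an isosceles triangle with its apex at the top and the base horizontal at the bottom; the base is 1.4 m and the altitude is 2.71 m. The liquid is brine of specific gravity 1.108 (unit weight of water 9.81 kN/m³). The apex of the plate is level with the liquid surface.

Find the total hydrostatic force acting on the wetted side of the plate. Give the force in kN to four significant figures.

γ = 1.108 × 9.81 = 10.86948 kN/m³.
With the apex up, the centroid sits 2h/3 = 2 × 2.71/3 = 1.80667 m below the apex, so the centroid depth is h_c = 1.80667 m.
A = ½ × 1.4 × 2.71 = 1.897 m².
Resultant F = γ·h_c·A = 10.86948 × 1.80667 × 1.897 = 37.2525 kN.

F ≈ 37.25 kN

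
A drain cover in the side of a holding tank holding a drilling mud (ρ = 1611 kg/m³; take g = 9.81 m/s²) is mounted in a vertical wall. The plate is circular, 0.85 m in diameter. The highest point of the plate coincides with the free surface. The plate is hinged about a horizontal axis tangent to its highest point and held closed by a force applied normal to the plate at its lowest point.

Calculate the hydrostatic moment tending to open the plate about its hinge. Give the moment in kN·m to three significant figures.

M ≈ 2.02 kN·m

γ = ρg = 1611 × 9.81 / 1000 = 15.80391 kN/m³.
The centroid is at the centre, 0.425 m below the top of the plate, so the centroid depth is h_c = 0.425 m.
A = π(0.425)² = 0.56745 m².
Resultant F = γ·h_c·A = 15.80391 × 0.425 × 0.56745 = 3.81137 kN.
I_c = πr⁴/4 = π × 0.425⁴/4 = 0.0256239 m⁴.
Centre of pressure: y_p = y_c + I_c/(y_c·A) = 0.425 + 0.0256239/(0.425 × 0.56745) = 0.425 + 0.10625 = 0.53125 m along the plane.
The resultant acts 0.425 + 0.10625 = 0.53125 m (along the plate) below the hinge at the top edge, so the moment about the hinge is M = F × 0.53125 = 3.81137 × 0.53125 = 2.02479 kN·m.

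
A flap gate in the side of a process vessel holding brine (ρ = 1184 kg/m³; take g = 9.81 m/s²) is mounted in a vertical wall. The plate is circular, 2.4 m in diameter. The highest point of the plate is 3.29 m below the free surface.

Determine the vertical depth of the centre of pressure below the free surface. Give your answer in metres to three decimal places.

γ = ρg = 1184 × 9.81 / 1000 = 11.61504 kN/m³.
The centroid is at the centre, 1.2 m below the top of the plate, so the centroid depth is h_c = 3.29 + 1.2 = 4.49 m.
A = π(1.2)² = 4.52389 m².
Resultant F = γ·h_c·A = 11.61504 × 4.49 × 4.52389 = 235.928 kN.
I_c = πr⁴/4 = π × 1.2⁴/4 = 1.6286 m⁴.
Centre of pressure: y_p = y_c + I_c/(y_c·A) = 4.49 + 1.6286/(4.49 × 4.52389) = 4.49 + 0.0801782 = 4.57018 m along the plane.

h_p = 4.570 m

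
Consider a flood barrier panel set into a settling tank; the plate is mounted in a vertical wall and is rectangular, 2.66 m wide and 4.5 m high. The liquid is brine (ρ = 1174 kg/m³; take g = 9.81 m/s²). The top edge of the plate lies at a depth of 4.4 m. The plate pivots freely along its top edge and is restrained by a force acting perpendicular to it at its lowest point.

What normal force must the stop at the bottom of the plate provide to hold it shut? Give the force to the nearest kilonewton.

P ≈ 510 kN

γ = ρg = 1174 × 9.81 / 1000 = 11.51694 kN/m³.
The centroid lies 4.5/2 = 2.25 m below the top edge, so the centroid depth is h_c = 4.4 + 2.25 = 6.65 m.
A = 2.66 × 4.5 = 11.97 m².
Resultant F = γ·h_c·A = 11.51694 × 6.65 × 11.97 = 916.754 kN.
I_c = b·h³/12 = 2.66 × 4.5³/12 = 20.1994 m⁴.
Centre of pressure: y_p = y_c + I_c/(y_c·A) = 6.65 + 20.1994/(6.65 × 11.97) = 6.65 + 0.25376 = 6.90376 m along the plane.
The resultant acts 2.25 + 0.25376 = 2.50376 m (along the plate) below the hinge at the top edge, so the moment about the hinge is M = F × 2.50376 = 916.754 × 2.50376 = 2295.33 kN·m.
A normal force at the bottom, 4.5 m from the hinge, must supply this moment: P = 2295.33/4.5 = 510.073 kN.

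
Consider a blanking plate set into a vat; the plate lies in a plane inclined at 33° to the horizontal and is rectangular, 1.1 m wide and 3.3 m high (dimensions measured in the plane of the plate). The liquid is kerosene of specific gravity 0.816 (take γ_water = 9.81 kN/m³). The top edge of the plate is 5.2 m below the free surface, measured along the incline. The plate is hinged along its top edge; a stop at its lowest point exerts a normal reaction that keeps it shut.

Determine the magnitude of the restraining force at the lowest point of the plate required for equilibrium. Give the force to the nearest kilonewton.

P ≈ 59 kN

γ = 0.816 × 9.81 = 8.00496 kN/m³.
Let θ = 33° be the plate's angle to the horizontal; measure y along the incline from where the plane meets the free surface. Vertical depth h = y·sinθ with sinθ = 0.544639.
The centroid lies 3.3/2 = 1.65 m below the top edge, so y_c = 5.2 + 1.65 = 6.85 m and h_c = 6.85 × 0.544639 = 3.73078 m.
A = 1.1 × 3.3 = 3.63 m².
Resultant F = γ·h_c·A = 8.00496 × 3.73078 × 3.63 = 108.409 kN.
I_c = b·h³/12 = 1.1 × 3.3³/12 = 3.29423 m⁴.
Centre of pressure: y_p = y_c + I_c/(y_c·A) = 6.85 + 3.29423/(6.85 × 3.63) = 6.85 + 0.132482 = 6.98248 m along the plane.
The resultant acts 1.65 + 0.132482 = 1.78248 m (along the plate) below the hinge at the top edge, so the moment about the hinge is M = F × 1.78248 = 108.409 × 1.78248 = 193.237 kN·m.
A normal force at the bottom, 3.3 m from the hinge, must supply this moment: P = 193.237/3.3 = 58.5567 kN.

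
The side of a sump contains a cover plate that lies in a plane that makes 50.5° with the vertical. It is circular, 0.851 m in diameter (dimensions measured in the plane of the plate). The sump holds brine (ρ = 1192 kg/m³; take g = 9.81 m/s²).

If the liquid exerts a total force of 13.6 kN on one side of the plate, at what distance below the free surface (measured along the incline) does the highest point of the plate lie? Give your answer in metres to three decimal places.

y_top ≈ 2.789 m

γ = ρg = 1192 × 9.81 / 1000 = 11.69352 kN/m³.
A = π(0.4255)² = 0.568786 m².
From F = γ·h_c·A, the centroid depth is h_c = 13.6/(11.69352 × 0.568786) = 2.04477 m.
The plate makes 50.5° with the vertical, i.e. θ = 90° − 50.5° = 39.5° to the horizontal. Measuring y along the incline from the free-surface line, vertical depth h = y·sinθ with sinθ = 0.636078.
Along the incline, y_c = h_c/sinθ = 2.04477/0.636078 = 3.21465 m.
The centroid is at the centre, 0.4255 m below the top of the plate, so the highest point sits at y_top = 3.21465 − 0.4255 = 2.78915 m along the incline.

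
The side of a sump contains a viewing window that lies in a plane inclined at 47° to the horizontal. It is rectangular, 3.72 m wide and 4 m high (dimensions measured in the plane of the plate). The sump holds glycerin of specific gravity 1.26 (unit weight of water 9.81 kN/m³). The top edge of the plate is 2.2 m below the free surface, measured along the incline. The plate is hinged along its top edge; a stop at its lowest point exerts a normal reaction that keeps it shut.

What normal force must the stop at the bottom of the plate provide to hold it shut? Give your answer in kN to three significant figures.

P ≈ 327 kN

γ = 1.26 × 9.81 = 12.3606 kN/m³.
Let θ = 47° be the plate's angle to the horizontal; measure y along the incline from where the plane meets the free surface. Vertical depth h = y·sinθ with sinθ = 0.731354.
The centroid lies 4/2 = 2 m below the top edge, so y_c = 2.2 + 2 = 4.2 m and h_c = 4.2 × 0.731354 = 3.07169 m.
A = 3.72 × 4 = 14.88 m².
Resultant F = γ·h_c·A = 12.3606 × 3.07169 × 14.88 = 564.963 kN.
I_c = b·h³/12 = 3.72 × 4³/12 = 19.84 m⁴.
Centre of pressure: y_p = y_c + I_c/(y_c·A) = 4.2 + 19.84/(4.2 × 14.88) = 4.2 + 0.31746 = 4.51746 m along the plane.
The resultant acts 2 + 0.31746 = 2.31746 m (along the plate) below the hinge at the top edge, so the moment about the hinge is M = F × 2.31746 = 564.963 × 2.31746 = 1309.28 kN·m.
A normal force at the bottom, 4 m from the hinge, must supply this moment: P = 1309.28/4 = 327.32 kN.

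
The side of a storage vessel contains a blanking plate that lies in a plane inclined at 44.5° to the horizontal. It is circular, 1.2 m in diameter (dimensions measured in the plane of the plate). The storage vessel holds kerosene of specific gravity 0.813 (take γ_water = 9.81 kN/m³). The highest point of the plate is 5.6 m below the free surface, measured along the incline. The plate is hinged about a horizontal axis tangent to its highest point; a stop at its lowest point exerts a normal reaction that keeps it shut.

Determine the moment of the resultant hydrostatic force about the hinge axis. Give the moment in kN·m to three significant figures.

M ≈ 24.1 kN·m

γ = 0.813 × 9.81 = 7.97553 kN/m³.
Let θ = 44.5° be the plate's angle to the horizontal; measure y along the incline from where the plane meets the free surface. Vertical depth h = y·sinθ with sinθ = 0.700909.
The centroid is at the centre, 0.6 m below the top of the plate, so y_c = 5.6 + 0.6 = 6.2 m and h_c = 6.2 × 0.700909 = 4.34564 m.
A = π(0.6)² = 1.13097 m².
Resultant F = γ·h_c·A = 7.97553 × 4.34564 × 1.13097 = 39.198 kN.
I_c = πr⁴/4 = π × 0.6⁴/4 = 0.101788 m⁴.
Centre of pressure: y_p = y_c + I_c/(y_c·A) = 6.2 + 0.101788/(6.2 × 1.13097) = 6.2 + 0.0145162 = 6.21452 m along the plane.
The resultant acts 0.6 + 0.0145162 = 0.614516 m (along the plate) below the hinge at the top edge, so the moment about the hinge is M = F × 0.614516 = 39.198 × 0.614516 = 24.0878 kN·m.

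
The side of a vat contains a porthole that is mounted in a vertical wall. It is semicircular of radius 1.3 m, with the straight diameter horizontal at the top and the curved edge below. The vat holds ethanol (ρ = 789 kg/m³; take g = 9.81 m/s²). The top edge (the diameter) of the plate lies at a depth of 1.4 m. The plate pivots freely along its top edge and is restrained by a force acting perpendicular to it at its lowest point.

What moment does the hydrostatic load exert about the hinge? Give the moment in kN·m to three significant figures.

M ≈ 24.6 kN·m

γ = ρg = 789 × 9.81 / 1000 = 7.74009 kN/m³.
The centroid of a semicircle lies 4r/(3π) = 0.551737 m from the diameter, here below the top edge, so the centroid depth is h_c = 1.4 + 0.551737 = 1.95174 m.
A = πr²/2 = π × 1.3²/2 = 2.65465 m².
Resultant F = γ·h_c·A = 7.74009 × 1.95174 × 2.65465 = 40.1029 kN.
I_c = (π/8 − 8/(9π))·r⁴ = 0.109757 × 1.3⁴ = 0.313477 m⁴.
Centre of pressure: y_p = y_c + I_c/(y_c·A) = 1.95174 + 0.313477/(1.95174 × 2.65465) = 1.95174 + 0.0605029 = 2.01224 m along the plane.
The resultant acts 0.551737 + 0.0605029 = 0.61224 m (along the plate) below the hinge at the top edge, so the moment about the hinge is M = F × 0.61224 = 40.1029 × 0.61224 = 24.5526 kN·m.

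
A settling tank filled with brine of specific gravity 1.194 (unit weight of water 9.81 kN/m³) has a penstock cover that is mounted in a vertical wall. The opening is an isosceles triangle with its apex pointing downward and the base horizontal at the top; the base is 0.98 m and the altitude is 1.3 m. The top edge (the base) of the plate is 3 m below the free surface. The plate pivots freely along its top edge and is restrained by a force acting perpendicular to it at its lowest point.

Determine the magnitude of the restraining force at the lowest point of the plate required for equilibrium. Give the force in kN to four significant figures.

γ = 1.194 × 9.81 = 11.71314 kN/m³.
With the apex down, the centroid sits h/3 = 1.3/3 = 0.433333 m below the base (the top edge), so the centroid depth is h_c = 3 + 0.433333 = 3.43333 m.
A = ½ × 0.98 × 1.3 = 0.637 m².
Resultant F = γ·h_c·A = 11.71314 × 3.43333 × 0.637 = 25.617 kN.
I_c = b·h³/36 = 0.98 × 1.3³/36 = 0.0598072 m⁴.
Centre of pressure: y_p = y_c + I_c/(y_c·A) = 3.43333 + 0.0598072/(3.43333 × 0.637) = 3.43333 + 0.0273463 = 3.46068 m along the plane.
The resultant acts 0.433333 + 0.0273463 = 0.460679 m (along the plate) below the hinge at the top edge, so the moment about the hinge is M = F × 0.460679 = 25.617 × 0.460679 = 11.8012 kN·m.
A normal force at the bottom, 1.3 m from the hinge, must supply this moment: P = 11.8012/1.3 = 9.07785 kN.

P ≈ 9.078 kN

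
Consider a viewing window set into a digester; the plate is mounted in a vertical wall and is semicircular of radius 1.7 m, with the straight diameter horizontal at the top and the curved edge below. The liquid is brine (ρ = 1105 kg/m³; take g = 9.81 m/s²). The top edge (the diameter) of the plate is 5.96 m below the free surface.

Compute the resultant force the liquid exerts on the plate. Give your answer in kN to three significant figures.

F ≈ 329 kN

γ = ρg = 1105 × 9.81 / 1000 = 10.84005 kN/m³.
The centroid of a semicircle lies 4r/(3π) = 0.721502 m from the diameter, here below the top edge, so the centroid depth is h_c = 5.96 + 0.721502 = 6.6815 m.
A = πr²/2 = π × 1.7²/2 = 4.5396 m².
Resultant F = γ·h_c·A = 10.84005 × 6.6815 × 4.5396 = 328.793 kN.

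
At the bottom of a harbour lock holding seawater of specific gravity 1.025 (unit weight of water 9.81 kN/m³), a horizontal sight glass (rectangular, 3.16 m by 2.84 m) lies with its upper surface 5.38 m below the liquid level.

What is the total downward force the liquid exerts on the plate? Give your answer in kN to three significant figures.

F ≈ 485 kN

γ = 1.025 × 9.81 = 10.05525 kN/m³.
The plate is horizontal, so pressure is uniform at p = γ·h = 10.05525 × 5.38 = 54.0972 kN/m².
A = 3.16 × 2.84 = 8.9744 m².
F = p·A = 54.0972 × 8.9744 = 485.49 kN.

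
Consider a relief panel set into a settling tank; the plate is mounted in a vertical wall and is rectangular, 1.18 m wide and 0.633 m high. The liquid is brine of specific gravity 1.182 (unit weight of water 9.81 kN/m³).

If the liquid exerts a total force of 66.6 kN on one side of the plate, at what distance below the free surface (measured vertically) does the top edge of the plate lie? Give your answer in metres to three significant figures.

d_top ≈ 7.37 m

γ = 1.182 × 9.81 = 11.59542 kN/m³.
A = 1.18 × 0.633 = 0.74694 m².
From F = γ·h_c·A, the centroid depth is h_c = 66.6/(11.59542 × 0.74694) = 7.68957 m.
The centroid lies 0.633/2 = 0.3165 m below the top edge, so the top edge sits at h_top = 7.68957 − 0.3165 = 7.37307 m below the surface.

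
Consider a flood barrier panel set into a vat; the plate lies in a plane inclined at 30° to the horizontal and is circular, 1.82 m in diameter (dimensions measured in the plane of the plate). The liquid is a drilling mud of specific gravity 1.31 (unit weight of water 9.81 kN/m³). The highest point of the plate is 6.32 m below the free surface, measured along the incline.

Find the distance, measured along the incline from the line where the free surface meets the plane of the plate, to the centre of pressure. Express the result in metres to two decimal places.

y_p = 7.26 m

γ = 1.31 × 9.81 = 12.8511 kN/m³.
Let θ = 30° be the plate's angle to the horizontal; measure y along the incline from where the plane meets the free surface. Vertical depth h = y·sinθ with sinθ = 0.500000.
The centroid is at the centre, 0.91 m below the top of the plate, so y_c = 6.32 + 0.91 = 7.23 m and h_c = 7.23 × 0.500000 = 3.615 m.
A = π(0.91)² = 2.60155 m².
Resultant F = γ·h_c·A = 12.8511 × 3.615 × 2.60155 = 120.859 kN.
I_c = πr⁴/4 = π × 0.91⁴/4 = 0.538586 m⁴.
Centre of pressure: y_p = y_c + I_c/(y_c·A) = 7.23 + 0.538586/(7.23 × 2.60155) = 7.23 + 0.0286342 = 7.25863 m along the plane.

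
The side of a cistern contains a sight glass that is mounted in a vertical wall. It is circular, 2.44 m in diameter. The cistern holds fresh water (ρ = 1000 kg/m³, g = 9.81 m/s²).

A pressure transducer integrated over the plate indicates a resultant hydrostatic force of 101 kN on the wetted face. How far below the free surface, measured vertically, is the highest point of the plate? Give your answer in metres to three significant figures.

d_top ≈ 0.982 m

γ = ρg = 1000 × 9.81 = 9810 N/m³ = 9.81 kN/m³.
A = π(1.22)² = 4.67595 m².
From F = γ·h_c·A, the centroid depth is h_c = 101/(9.81 × 4.67595) = 2.20182 m.
The centroid is at the centre, 1.22 m below the top of the plate, so the highest point sits at h_top = 2.20182 − 1.22 = 0.98182 m below the surface.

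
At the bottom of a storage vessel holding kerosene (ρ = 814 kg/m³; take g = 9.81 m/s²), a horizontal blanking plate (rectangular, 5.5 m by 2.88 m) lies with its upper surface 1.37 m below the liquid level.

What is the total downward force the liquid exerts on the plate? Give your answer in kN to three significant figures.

γ = ρg = 814 × 9.81 / 1000 = 7.98534 kN/m³.
The plate is horizontal, so pressure is uniform at p = γ·h = 7.98534 × 1.37 = 10.9399 kN/m².
A = 5.5 × 2.88 = 15.84 m².
F = p·A = 10.9399 × 15.84 = 173.288 kN.

F ≈ 173 kN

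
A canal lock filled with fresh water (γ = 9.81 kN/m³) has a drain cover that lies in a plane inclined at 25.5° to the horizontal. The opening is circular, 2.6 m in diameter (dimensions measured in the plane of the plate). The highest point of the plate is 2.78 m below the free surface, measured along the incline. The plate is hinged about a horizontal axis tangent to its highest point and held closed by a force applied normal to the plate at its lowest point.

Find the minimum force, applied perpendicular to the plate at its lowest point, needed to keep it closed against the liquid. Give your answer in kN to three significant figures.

P ≈ 49.4 kN

γ = 9.81 kN/m³.
Let θ = 25.5° be the plate's angle to the horizontal; measure y along the incline from where the plane meets the free surface. Vertical depth h = y·sinθ with sinθ = 0.430511.
The centroid is at the centre, 1.3 m below the top of the plate, so y_c = 2.78 + 1.3 = 4.08 m and h_c = 4.08 × 0.430511 = 1.75648 m.
A = π(1.3)² = 5.30929 m².
Resultant F = γ·h_c·A = 9.81 × 1.75648 × 5.30929 = 91.4847 kN.
I_c = πr⁴/4 = π × 1.3⁴/4 = 2.24318 m⁴.
Centre of pressure: y_p = y_c + I_c/(y_c·A) = 4.08 + 2.24318/(4.08 × 5.30929) = 4.08 + 0.103554 = 4.18355 m along the plane.
The resultant acts 1.3 + 0.103554 = 1.40355 m (along the plate) below the hinge at the top edge, so the moment about the hinge is M = F × 1.40355 = 91.4847 × 1.40355 = 128.403 kN·m.
A normal force at the bottom, 2.6 m from the hinge, must supply this moment: P = 128.403/2.6 = 49.3858 kN.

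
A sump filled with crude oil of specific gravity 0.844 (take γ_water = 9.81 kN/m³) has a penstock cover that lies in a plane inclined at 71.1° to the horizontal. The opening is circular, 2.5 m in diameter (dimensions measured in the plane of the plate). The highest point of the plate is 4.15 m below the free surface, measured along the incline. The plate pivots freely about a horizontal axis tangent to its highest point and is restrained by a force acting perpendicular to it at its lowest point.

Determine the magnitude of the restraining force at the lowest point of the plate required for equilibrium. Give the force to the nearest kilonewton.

P ≈ 110 kN

γ = 0.844 × 9.81 = 8.27964 kN/m³.
Let θ = 71.1° be the plate's angle to the horizontal; measure y along the incline from where the plane meets the free surface. Vertical depth h = y·sinθ with sinθ = 0.946085.
The centroid is at the centre, 1.25 m below the top of the plate, so y_c = 4.15 + 1.25 = 5.4 m and h_c = 5.4 × 0.946085 = 5.10886 m.
A = π(1.25)² = 4.90874 m².
Resultant F = γ·h_c·A = 8.27964 × 5.10886 × 4.90874 = 207.637 kN.
I_c = πr⁴/4 = π × 1.25⁴/4 = 1.91748 m⁴.
Centre of pressure: y_p = y_c + I_c/(y_c·A) = 5.4 + 1.91748/(5.4 × 4.90874) = 5.4 + 0.0723381 = 5.47234 m along the plane.
The resultant acts 1.25 + 0.0723381 = 1.32234 m (along the plate) below the hinge at the top edge, so the moment about the hinge is M = F × 1.32234 = 207.637 × 1.32234 = 274.567 kN·m.
A normal force at the bottom, 2.5 m from the hinge, must supply this moment: P = 274.567/2.5 = 109.827 kN.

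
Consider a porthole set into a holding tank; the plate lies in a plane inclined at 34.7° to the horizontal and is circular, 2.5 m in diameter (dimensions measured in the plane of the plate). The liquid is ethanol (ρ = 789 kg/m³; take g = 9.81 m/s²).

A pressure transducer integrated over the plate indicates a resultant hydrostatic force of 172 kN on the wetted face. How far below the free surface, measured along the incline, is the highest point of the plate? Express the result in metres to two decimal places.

γ = ρg = 789 × 9.81 / 1000 = 7.74009 kN/m³.
A = π(1.25)² = 4.90874 m².
From F = γ·h_c·A, the centroid depth is h_c = 172/(7.74009 × 4.90874) = 4.52702 m.
Let θ = 34.7° be the plate's angle to the horizontal; measure y along the incline from where the plane meets the free surface. Vertical depth h = y·sinθ with sinθ = 0.569280.
Along the incline, y_c = h_c/sinθ = 4.52702/0.569280 = 7.95219 m.
The centroid is at the centre, 1.25 m below the top of the plate, so the highest point sits at y_top = 7.95219 − 1.25 = 6.70219 m along the incline.

y_top ≈ 6.70 m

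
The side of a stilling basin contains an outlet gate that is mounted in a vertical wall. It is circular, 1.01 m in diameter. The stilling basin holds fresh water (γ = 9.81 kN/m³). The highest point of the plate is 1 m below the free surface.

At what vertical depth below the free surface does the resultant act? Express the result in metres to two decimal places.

γ = 9.81 kN/m³.
The centroid is at the centre, 0.505 m below the top of the plate, so the centroid depth is h_c = 1 + 0.505 = 1.505 m.
A = π(0.505)² = 0.801185 m².
Resultant F = γ·h_c·A = 9.81 × 1.505 × 0.801185 = 11.8287 kN.
I_c = πr⁴/4 = π × 0.505⁴/4 = 0.0510805 m⁴.
Centre of pressure: y_p = y_c + I_c/(y_c·A) = 1.505 + 0.0510805/(1.505 × 0.801185) = 1.505 + 0.0423629 = 1.54736 m along the plane.

h_p = 1.55 m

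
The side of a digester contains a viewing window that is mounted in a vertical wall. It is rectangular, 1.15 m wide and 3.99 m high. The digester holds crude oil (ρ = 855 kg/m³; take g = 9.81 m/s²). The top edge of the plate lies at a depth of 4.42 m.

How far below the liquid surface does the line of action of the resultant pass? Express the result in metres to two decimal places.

h_p = 6.62 m

γ = ρg = 855 × 9.81 / 1000 = 8.38755 kN/m³.
The centroid lies 3.99/2 = 1.995 m below the top edge, so the centroid depth is h_c = 4.42 + 1.995 = 6.415 m.
A = 1.15 × 3.99 = 4.5885 m².
Resultant F = γ·h_c·A = 8.38755 × 6.415 × 4.5885 = 246.889 kN.
I_c = b·h³/12 = 1.15 × 3.99³/12 = 6.08745 m⁴.
Centre of pressure: y_p = y_c + I_c/(y_c·A) = 6.415 + 6.08745/(6.415 × 4.5885) = 6.415 + 0.206808 = 6.62181 m along the plane.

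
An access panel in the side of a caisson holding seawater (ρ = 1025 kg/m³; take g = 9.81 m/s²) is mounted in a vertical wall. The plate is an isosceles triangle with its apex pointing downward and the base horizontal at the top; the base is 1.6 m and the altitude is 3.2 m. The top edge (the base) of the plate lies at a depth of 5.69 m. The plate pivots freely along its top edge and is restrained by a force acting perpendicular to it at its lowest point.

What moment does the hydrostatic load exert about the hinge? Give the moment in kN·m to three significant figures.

γ = ρg = 1025 × 9.81 / 1000 = 10.05525 kN/m³.
With the apex down, the centroid sits h/3 = 3.2/3 = 1.06667 m below the base (the top edge), so the centroid depth is h_c = 5.69 + 1.06667 = 6.75667 m.
A = ½ × 1.6 × 3.2 = 2.56 m².
Resultant F = γ·h_c·A = 10.05525 × 6.75667 × 2.56 = 173.926 kN.
I_c = b·h³/36 = 1.6 × 3.2³/36 = 1.45636 m⁴.
Centre of pressure: y_p = y_c + I_c/(y_c·A) = 6.75667 + 1.45636/(6.75667 × 2.56) = 6.75667 + 0.0841969 = 6.84087 m along the plane.
The resultant acts 1.06667 + 0.0841969 = 1.15087 m (along the plate) below the hinge at the top edge, so the moment about the hinge is M = F × 1.15087 = 173.926 × 1.15087 = 200.166 kN·m.

M ≈ 200 kN·m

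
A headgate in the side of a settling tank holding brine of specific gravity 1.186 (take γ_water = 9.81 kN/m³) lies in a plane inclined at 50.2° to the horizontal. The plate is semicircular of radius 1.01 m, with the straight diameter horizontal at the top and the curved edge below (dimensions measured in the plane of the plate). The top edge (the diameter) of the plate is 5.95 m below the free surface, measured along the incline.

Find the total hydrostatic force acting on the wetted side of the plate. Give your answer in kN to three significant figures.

F ≈ 91.4 kN

γ = 1.186 × 9.81 = 11.63466 kN/m³.
Let θ = 50.2° be the plate's angle to the horizontal; measure y along the incline from where the plane meets the free surface. Vertical depth h = y·sinθ with sinθ = 0.768284.
The centroid of a semicircle lies 4r/(3π) = 0.428657 m from the diameter, here below the top edge, so y_c = 5.95 + 0.428657 = 6.37866 m and h_c = 6.37866 × 0.768284 = 4.90062 m.
A = πr²/2 = π × 1.01²/2 = 1.60237 m².
Resultant F = γ·h_c·A = 11.63466 × 4.90062 × 1.60237 = 91.3624 kN.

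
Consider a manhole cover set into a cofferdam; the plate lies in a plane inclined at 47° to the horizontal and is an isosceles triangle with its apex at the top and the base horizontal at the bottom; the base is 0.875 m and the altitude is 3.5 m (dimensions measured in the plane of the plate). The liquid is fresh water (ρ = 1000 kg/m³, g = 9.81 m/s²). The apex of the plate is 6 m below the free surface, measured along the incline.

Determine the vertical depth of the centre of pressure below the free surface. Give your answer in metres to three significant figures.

h_p = 6.15 m

γ = ρg = 1000 × 9.81 = 9810 N/m³ = 9.81 kN/m³.
Let θ = 47° be the plate's angle to the horizontal; measure y along the incline from where the plane meets the free surface. Vertical depth h = y·sinθ with sinθ = 0.731354.
With the apex up, the centroid sits 2h/3 = 2 × 3.5/3 = 2.33333 m below the apex, so y_c = 6 + 2.33333 = 8.33333 m and h_c = 8.33333 × 0.731354 = 6.09461 m.
A = ½ × 0.875 × 3.5 = 1.53125 m².
Resultant F = γ·h_c·A = 9.81 × 6.09461 × 1.53125 = 91.5506 kN.
I_c = b·h³/36 = 0.875 × 3.5³/36 = 1.0421 m⁴.
Centre of pressure: y_p = y_c + I_c/(y_c·A) = 8.33333 + 1.0421/(8.33333 × 1.53125) = 8.33333 + 0.0816666 = 8.415 m along the plane.
Vertically, h_p = y_p·sinθ = 8.415 × 0.731354 = 6.15434 m.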